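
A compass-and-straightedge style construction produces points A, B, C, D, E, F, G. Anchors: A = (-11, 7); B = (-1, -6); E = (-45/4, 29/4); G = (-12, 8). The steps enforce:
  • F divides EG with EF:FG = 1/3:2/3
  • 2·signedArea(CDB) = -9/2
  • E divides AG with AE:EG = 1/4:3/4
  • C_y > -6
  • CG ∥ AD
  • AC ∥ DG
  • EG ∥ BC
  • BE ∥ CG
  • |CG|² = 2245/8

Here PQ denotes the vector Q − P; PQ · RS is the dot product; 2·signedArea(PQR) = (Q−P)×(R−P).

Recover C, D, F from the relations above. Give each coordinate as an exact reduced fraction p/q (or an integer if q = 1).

1. C_x = -7/4  [BE ∥ CG ∩ EG ∥ BC]
2. C_y = -21/4  [BE ∥ CG ∩ EG ∥ BC]
   → C = (-7/4, -21/4)
3. D_x = -85/4  [AC ∥ DG ∩ CG ∥ AD]
4. D_y = 81/4  [AC ∥ DG ∩ CG ∥ AD]
   → D = (-85/4, 81/4)
5. F_x = -23/2  [F divides EG with EF:FG = 1/3:2/3]
6. F_y = 15/2  [F divides EG with EF:FG = 1/3:2/3]
   → F = (-23/2, 15/2)

C = (-7/4, -21/4)
D = (-85/4, 81/4)
F = (-23/2, 15/2)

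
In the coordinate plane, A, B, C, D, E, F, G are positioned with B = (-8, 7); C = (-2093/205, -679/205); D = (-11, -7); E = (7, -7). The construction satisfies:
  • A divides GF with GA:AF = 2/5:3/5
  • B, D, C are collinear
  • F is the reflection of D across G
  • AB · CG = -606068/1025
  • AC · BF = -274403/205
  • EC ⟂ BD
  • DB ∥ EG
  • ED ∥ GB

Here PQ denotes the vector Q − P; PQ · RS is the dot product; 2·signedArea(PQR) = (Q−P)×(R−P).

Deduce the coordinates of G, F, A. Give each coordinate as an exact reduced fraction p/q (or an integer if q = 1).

1. G_x = 10  [ED ∥ GB ∩ DB ∥ EG]
2. G_y = 7  [ED ∥ GB ∩ DB ∥ EG]
   → G = (10, 7)
3. F_x = 31  [F is the reflection of D across G]
4. F_y = 21  [F is the reflection of D across G]
   → F = (31, 21)
5. A_x = 92/5  [A divides GF with GA:AF = 2/5:3/5]
6. A_y = 63/5  [A divides GF with GA:AF = 2/5:3/5]
   → A = (92/5, 63/5)

A = (92/5, 63/5)
F = (31, 21)
G = (10, 7)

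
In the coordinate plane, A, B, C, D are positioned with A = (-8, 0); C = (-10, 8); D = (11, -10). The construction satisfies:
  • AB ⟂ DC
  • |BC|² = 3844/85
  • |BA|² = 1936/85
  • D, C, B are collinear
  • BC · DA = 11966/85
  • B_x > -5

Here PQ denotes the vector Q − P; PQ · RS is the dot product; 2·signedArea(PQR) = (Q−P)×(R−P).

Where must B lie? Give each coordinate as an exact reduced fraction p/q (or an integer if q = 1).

1. B_x = -416/85  [D, C, B are collinear ∩ AB ⟂ DC]
2. B_y = 308/85  [D, C, B are collinear ∩ AB ⟂ DC]
   → B = (-416/85, 308/85)

B = (-416/85, 308/85)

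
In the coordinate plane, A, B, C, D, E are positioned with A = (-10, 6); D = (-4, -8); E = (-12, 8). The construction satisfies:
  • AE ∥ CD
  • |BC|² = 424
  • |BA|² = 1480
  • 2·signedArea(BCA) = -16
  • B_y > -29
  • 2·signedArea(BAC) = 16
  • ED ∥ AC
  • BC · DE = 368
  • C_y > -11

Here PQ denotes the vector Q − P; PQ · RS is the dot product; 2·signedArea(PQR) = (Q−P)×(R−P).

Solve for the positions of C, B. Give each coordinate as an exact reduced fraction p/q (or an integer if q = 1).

B = (8, -28)
C = (-2, -10)

1. C_x = -2  [AE ∥ CD ∩ ED ∥ AC]
2. C_y = -10  [AE ∥ CD ∩ ED ∥ AC]
   → C = (-2, -10)
3. B_x = 8  [2·signedArea(BAC) = 16 ∩ BC · DE = 368]
4. B_y = -28  [2·signedArea(BAC) = 16 ∩ BC · DE = 368]
   → B = (8, -28)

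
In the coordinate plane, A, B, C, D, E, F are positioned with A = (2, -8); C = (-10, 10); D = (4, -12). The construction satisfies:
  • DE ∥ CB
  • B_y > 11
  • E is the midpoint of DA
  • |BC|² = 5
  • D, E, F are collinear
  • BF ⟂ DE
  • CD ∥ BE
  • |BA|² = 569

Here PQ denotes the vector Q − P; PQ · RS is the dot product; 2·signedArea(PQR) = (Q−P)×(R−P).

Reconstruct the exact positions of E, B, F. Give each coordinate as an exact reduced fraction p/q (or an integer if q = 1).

1. E_x = 3  [E is the midpoint of DA]
2. E_y = -10  [E is the midpoint of DA]
   → E = (3, -10)
3. B_x = -11  [CD ∥ BE ∩ DE ∥ CB]
4. B_y = 12  [CD ∥ BE ∩ DE ∥ CB]
   → B = (-11, 12)
5. F_x = -43/5  [D, E, F are collinear ∩ BF ⟂ DE]
6. F_y = 66/5  [D, E, F are collinear ∩ BF ⟂ DE]
   → F = (-43/5, 66/5)

B = (-11, 12)
E = (3, -10)
F = (-43/5, 66/5)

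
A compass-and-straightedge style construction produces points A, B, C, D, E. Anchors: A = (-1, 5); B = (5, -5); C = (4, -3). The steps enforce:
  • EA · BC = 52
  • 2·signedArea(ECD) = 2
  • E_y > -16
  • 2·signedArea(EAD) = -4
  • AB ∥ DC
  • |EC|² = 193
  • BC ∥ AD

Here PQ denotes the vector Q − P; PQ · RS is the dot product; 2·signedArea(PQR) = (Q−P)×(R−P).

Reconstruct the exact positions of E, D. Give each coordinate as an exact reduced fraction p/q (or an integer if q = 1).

D = (-2, 7)
E = (11, -15)

1. D_x = -2  [AB ∥ DC ∩ BC ∥ AD]
2. D_y = 7  [AB ∥ DC ∩ BC ∥ AD]
   → D = (-2, 7)
3. E_x = 11  [2·signedArea(EAD) = -4 ∩ EA · BC = 52]
4. E_y = -15  [2·signedArea(EAD) = -4 ∩ EA · BC = 52]
   → E = (11, -15)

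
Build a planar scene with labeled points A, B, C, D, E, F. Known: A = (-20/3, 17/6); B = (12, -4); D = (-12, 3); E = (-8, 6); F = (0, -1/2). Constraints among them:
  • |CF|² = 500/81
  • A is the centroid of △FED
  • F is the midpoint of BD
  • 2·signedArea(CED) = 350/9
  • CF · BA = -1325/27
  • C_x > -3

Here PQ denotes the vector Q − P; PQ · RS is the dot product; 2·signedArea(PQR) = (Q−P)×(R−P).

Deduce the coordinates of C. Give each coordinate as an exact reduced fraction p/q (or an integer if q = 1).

C = (-20/9, 11/18)

1. C_x = -20/9  [2·signedArea(CED) = 350/9 ∩ CF · BA = -1325/27]
2. C_y = 11/18  [2·signedArea(CED) = 350/9 ∩ CF · BA = -1325/27]
   → C = (-20/9, 11/18)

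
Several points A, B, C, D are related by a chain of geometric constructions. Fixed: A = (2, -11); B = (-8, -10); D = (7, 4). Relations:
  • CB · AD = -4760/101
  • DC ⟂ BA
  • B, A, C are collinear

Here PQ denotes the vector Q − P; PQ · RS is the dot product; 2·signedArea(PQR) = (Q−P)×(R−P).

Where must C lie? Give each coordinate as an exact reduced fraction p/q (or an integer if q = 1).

C = (552/101, -1146/101)

1. C_x = 552/101  [B, A, C are collinear ∩ DC ⟂ BA]
2. C_y = -1146/101  [B, A, C are collinear ∩ DC ⟂ BA]
   → C = (552/101, -1146/101)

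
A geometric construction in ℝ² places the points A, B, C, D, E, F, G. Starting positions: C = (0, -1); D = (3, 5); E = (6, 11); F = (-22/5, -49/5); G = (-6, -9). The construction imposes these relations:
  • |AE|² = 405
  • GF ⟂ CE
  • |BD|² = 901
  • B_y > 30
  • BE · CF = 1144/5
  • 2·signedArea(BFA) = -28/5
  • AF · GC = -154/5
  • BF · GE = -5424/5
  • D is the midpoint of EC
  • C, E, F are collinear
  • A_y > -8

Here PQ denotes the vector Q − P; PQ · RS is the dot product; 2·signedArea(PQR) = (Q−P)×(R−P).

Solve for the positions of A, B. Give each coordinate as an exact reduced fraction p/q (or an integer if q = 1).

A = (-3, -7)
B = (18, 31)

1. B_x = 18  [BE · CF = 1144/5 ∩ BF · GE = -5424/5]
2. B_y = 31  [BE · CF = 1144/5 ∩ BF · GE = -5424/5]
   → B = (18, 31)
3. A_x = -3  [AF · GC = -154/5 ∩ 2·signedArea(BFA) = -28/5]
4. A_y = -7  [AF · GC = -154/5 ∩ 2·signedArea(BFA) = -28/5]
   → A = (-3, -7)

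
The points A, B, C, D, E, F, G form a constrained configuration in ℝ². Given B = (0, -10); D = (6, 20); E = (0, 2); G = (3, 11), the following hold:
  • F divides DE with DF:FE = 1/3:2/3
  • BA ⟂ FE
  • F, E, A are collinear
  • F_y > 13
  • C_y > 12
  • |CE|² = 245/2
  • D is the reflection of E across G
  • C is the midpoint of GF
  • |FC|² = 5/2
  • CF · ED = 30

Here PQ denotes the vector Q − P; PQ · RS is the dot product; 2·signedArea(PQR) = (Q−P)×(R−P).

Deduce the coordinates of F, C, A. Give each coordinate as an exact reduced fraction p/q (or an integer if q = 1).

1. F_x = 4  [F divides DE with DF:FE = 1/3:2/3]
2. F_y = 14  [F divides DE with DF:FE = 1/3:2/3]
   → F = (4, 14)
3. C_x = 7/2  [C is the midpoint of GF]
4. C_y = 25/2  [C is the midpoint of GF]
   → C = (7/2, 25/2)
5. A_x = -18/5  [F, E, A are collinear ∩ BA ⟂ FE]
6. A_y = -44/5  [F, E, A are collinear ∩ BA ⟂ FE]
   → A = (-18/5, -44/5)

A = (-18/5, -44/5)
C = (7/2, 25/2)
F = (4, 14)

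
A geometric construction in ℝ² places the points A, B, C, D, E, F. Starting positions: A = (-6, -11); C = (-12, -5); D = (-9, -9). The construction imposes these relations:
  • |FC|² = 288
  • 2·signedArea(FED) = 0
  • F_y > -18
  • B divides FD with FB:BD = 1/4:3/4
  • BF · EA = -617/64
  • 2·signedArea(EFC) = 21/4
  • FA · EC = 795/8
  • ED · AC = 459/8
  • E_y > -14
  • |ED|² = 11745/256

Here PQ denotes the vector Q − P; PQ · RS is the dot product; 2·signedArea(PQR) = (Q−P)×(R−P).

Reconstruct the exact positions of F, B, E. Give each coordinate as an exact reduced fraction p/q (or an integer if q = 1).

1. E_x = -63/16  [line 6·x + -6·y + -459/8 = 0 ∩ |ED|² = 11745/256]
2. E_y = -27/2  [line 6·x + -6·y + -459/8 = 0 ∩ |ED|² = 11745/256]
   → E = (-63/16, -27/2)
3. F_x = 0  [2·signedArea(FED) = 0 ∩ FA · EC = 795/8]
4. F_y = -17  [2·signedArea(FED) = 0 ∩ FA · EC = 795/8]
   → F = (0, -17)
5. B_x = -9/4  [B divides FD with FB:BD = 1/4:3/4]
6. B_y = -15  [B divides FD with FB:BD = 1/4:3/4]
   → B = (-9/4, -15)

B = (-9/4, -15)
E = (-63/16, -27/2)
F = (0, -17)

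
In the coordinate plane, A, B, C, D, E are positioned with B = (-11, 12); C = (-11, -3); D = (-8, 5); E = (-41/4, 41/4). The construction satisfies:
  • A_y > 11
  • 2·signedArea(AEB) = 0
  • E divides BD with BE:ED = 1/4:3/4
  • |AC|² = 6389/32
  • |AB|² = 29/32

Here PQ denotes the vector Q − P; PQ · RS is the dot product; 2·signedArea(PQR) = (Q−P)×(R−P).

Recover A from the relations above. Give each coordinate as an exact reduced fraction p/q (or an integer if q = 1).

A = (-85/8, 89/8)

1. A_x = -85/8  [line -7/4·x + -3/4·y + -41/4 = 0 ∩ |AC|² = 6389/32]
2. A_y = 89/8  [line -7/4·x + -3/4·y + -41/4 = 0 ∩ |AC|² = 6389/32]
   → A = (-85/8, 89/8)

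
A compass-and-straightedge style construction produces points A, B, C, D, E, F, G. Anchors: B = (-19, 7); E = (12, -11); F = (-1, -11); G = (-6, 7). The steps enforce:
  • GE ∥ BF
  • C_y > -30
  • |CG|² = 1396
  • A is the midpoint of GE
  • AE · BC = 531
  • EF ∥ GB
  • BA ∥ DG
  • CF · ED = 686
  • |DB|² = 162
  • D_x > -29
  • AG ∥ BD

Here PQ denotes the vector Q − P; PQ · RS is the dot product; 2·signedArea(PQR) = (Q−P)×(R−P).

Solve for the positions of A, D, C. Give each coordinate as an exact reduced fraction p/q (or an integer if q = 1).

1. A_x = 3  [A is the midpoint of GE]
2. A_y = -2  [A is the midpoint of GE]
   → A = (3, -2)
3. D_x = -28  [BA ∥ DG ∩ AG ∥ BD]
4. D_y = 16  [BA ∥ DG ∩ AG ∥ BD]
   → D = (-28, 16)
5. C_x = 4  [CF · ED = 686 ∩ AE · BC = 531]
6. C_y = -29  [CF · ED = 686 ∩ AE · BC = 531]
   → C = (4, -29)

A = (3, -2)
C = (4, -29)
D = (-28, 16)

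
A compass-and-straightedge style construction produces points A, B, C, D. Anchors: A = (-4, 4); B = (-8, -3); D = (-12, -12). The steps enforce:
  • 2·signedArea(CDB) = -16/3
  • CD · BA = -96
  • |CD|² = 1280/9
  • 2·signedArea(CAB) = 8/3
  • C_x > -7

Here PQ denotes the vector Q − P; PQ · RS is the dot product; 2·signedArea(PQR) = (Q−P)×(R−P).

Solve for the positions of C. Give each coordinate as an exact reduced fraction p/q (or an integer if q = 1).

1. C_x = -20/3  [CD · BA = -96 ∩ 2·signedArea(CAB) = 8/3]
2. C_y = -4/3  [CD · BA = -96 ∩ 2·signedArea(CAB) = 8/3]
   → C = (-20/3, -4/3)

C = (-20/3, -4/3)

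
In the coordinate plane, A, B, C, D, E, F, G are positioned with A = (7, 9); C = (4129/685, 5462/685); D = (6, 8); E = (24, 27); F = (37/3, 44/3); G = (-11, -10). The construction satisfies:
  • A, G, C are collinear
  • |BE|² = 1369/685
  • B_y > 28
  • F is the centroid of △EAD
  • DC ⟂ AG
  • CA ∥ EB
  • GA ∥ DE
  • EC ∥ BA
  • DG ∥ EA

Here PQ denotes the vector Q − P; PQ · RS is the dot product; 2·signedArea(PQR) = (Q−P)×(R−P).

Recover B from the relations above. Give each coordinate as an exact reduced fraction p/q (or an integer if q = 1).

1. B_x = 17106/685  [EC ∥ BA ∩ CA ∥ EB]
2. B_y = 19198/685  [EC ∥ BA ∩ CA ∥ EB]
   → B = (17106/685, 19198/685)

B = (17106/685, 19198/685)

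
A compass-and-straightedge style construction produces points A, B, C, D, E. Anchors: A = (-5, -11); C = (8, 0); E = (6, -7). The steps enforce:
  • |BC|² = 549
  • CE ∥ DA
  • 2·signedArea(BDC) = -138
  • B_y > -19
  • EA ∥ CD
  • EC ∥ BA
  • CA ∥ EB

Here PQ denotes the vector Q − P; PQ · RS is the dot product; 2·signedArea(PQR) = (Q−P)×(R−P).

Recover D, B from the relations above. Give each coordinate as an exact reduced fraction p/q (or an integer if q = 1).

1. D_x = -3  [CE ∥ DA ∩ EA ∥ CD]
2. D_y = -4  [CE ∥ DA ∩ EA ∥ CD]
   → D = (-3, -4)
3. B_x = -7  [EC ∥ BA ∩ CA ∥ EB]
4. B_y = -18  [EC ∥ BA ∩ CA ∥ EB]
   → B = (-7, -18)

B = (-7, -18)
D = (-3, -4)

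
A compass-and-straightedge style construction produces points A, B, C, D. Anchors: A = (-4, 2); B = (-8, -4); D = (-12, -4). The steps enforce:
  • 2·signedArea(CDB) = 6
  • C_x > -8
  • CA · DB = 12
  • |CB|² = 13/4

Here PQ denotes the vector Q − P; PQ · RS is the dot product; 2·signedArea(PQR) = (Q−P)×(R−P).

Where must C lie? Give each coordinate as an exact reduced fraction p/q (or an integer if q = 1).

1. C_x = -7  [CA · DB = 12 ∩ 2·signedArea(CDB) = 6]
2. C_y = -5/2  [CA · DB = 12 ∩ 2·signedArea(CDB) = 6]
   → C = (-7, -5/2)

C = (-7, -5/2)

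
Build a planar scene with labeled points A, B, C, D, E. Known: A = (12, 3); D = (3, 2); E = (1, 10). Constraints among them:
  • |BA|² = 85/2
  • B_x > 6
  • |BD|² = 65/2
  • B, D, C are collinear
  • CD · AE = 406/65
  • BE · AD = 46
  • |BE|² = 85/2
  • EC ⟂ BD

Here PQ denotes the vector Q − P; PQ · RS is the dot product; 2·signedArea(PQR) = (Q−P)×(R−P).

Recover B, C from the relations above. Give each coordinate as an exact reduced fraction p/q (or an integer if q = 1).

B = (13/2, 13/2)
C = (398/65, 391/65)

1. B_x = 13/2  [line 9·x + 1·y + -65 = 0 ∩ |BE|² = 85/2]
2. B_y = 13/2  [line 9·x + 1·y + -65 = 0 ∩ |BE|² = 85/2]
   → B = (13/2, 13/2)
3. C_x = 398/65  [B, D, C are collinear ∩ EC ⟂ BD]
4. C_y = 391/65  [B, D, C are collinear ∩ EC ⟂ BD]
   → C = (398/65, 391/65)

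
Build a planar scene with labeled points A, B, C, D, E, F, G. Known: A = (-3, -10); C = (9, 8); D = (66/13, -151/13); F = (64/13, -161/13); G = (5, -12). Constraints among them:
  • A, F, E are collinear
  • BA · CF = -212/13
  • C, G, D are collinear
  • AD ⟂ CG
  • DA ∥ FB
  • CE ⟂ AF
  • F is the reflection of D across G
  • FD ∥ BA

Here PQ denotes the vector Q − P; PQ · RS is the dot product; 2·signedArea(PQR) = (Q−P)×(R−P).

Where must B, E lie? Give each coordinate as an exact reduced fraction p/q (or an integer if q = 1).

1. B_x = -41/13  [FD ∥ BA ∩ DA ∥ FB]
2. B_y = -140/13  [FD ∥ BA ∩ DA ∥ FB]
   → B = (-41/13, -140/13)
3. E_x = 17562/5785  [A, F, E are collinear ∩ CE ⟂ AF]
4. E_y = -68359/5785  [A, F, E are collinear ∩ CE ⟂ AF]
   → E = (17562/5785, -68359/5785)

B = (-41/13, -140/13)
E = (17562/5785, -68359/5785)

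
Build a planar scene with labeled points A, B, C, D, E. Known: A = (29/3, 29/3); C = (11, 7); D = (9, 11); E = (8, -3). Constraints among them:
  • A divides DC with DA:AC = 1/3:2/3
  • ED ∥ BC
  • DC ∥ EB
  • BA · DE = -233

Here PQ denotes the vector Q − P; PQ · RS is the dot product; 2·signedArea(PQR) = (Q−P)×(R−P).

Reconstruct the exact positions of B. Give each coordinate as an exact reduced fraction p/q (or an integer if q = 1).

1. B_x = 10  [ED ∥ BC ∩ DC ∥ EB]
2. B_y = -7  [ED ∥ BC ∩ DC ∥ EB]
   → B = (10, -7)

B = (10, -7)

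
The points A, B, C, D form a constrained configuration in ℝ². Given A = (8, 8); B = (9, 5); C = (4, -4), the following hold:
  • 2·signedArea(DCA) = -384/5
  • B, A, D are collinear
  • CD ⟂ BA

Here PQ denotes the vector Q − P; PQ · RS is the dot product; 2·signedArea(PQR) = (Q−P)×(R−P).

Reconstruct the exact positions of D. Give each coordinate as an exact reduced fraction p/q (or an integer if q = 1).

D = (56/5, -8/5)

1. D_x = 56/5  [B, A, D are collinear ∩ CD ⟂ BA]
2. D_y = -8/5  [B, A, D are collinear ∩ CD ⟂ BA]
   → D = (56/5, -8/5)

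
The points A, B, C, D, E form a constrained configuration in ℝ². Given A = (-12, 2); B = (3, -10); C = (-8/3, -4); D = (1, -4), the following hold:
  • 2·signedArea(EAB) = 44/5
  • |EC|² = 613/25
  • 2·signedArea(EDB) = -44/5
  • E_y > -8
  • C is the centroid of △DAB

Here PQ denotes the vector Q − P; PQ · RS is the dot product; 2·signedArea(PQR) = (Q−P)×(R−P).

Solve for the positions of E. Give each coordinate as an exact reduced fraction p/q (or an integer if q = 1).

E = (11/15, -38/5)

1. E_x = 11/15  [2·signedArea(EDB) = -44/5 ∩ 2·signedArea(EAB) = 44/5]
2. E_y = -38/5  [2·signedArea(EDB) = -44/5 ∩ 2·signedArea(EAB) = 44/5]
   → E = (11/15, -38/5)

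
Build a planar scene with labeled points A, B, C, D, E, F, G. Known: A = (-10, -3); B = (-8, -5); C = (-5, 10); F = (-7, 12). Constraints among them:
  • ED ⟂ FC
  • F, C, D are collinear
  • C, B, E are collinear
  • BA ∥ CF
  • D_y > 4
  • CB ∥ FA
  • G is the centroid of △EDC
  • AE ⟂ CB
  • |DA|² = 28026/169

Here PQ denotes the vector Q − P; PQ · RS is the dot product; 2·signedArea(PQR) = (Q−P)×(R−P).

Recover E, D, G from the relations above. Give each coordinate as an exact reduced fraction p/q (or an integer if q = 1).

1. E_x = -100/13  [C, B, E are collinear ∩ AE ⟂ CB]
2. E_y = -45/13  [C, B, E are collinear ∩ AE ⟂ CB]
   → E = (-100/13, -45/13)
3. D_x = 5/13  [F, C, D are collinear ∩ ED ⟂ FC]
4. D_y = 60/13  [F, C, D are collinear ∩ ED ⟂ FC]
   → D = (5/13, 60/13)
5. G_x = -160/39  [G is the centroid of △EDC]
6. G_y = 145/39  [G is the centroid of △EDC]
   → G = (-160/39, 145/39)

D = (5/13, 60/13)
E = (-100/13, -45/13)
G = (-160/39, 145/39)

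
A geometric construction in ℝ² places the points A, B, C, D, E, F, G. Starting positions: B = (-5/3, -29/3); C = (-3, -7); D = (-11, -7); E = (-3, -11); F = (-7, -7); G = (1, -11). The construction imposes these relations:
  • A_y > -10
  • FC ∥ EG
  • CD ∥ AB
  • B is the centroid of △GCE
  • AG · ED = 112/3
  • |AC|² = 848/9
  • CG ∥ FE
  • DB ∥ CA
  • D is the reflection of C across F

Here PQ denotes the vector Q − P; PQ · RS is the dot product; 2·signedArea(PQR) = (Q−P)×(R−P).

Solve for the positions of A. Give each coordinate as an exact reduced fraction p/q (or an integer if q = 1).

A = (19/3, -29/3)

1. A_x = 19/3  [CD ∥ AB ∩ DB ∥ CA]
2. A_y = -29/3  [CD ∥ AB ∩ DB ∥ CA]
   → A = (19/3, -29/3)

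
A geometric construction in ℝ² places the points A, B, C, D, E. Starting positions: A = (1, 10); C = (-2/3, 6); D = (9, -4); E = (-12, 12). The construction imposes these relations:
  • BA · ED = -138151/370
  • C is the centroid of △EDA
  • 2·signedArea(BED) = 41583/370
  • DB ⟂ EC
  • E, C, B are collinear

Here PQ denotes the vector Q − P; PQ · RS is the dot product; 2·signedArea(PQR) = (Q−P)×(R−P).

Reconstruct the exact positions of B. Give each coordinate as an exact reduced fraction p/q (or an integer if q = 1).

B = (4077/370, -69/370)

1. B_x = 4077/370  [E, C, B are collinear ∩ DB ⟂ EC]
2. B_y = -69/370  [E, C, B are collinear ∩ DB ⟂ EC]
   → B = (4077/370, -69/370)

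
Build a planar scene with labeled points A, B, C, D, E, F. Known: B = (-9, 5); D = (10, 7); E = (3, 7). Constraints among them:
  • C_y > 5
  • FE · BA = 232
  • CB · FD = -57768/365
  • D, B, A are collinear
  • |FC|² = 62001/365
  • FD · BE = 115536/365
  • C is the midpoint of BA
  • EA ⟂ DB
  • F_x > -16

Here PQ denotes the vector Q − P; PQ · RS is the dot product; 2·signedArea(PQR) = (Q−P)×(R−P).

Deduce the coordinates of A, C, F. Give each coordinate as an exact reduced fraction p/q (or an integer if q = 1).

1. A_x = 1123/365  [D, B, A are collinear ∩ EA ⟂ DB]
2. A_y = 2289/365  [D, B, A are collinear ∩ EA ⟂ DB]
   → A = (1123/365, 2289/365)
3. C_x = -1081/365  [C is the midpoint of BA]
4. C_y = 2057/365  [C is the midpoint of BA]
   → C = (-1081/365, 2057/365)
5. F_x = -5812/365  [FE · BA = 232 ∩ FD · BE = 115536/365]
6. F_y = 1559/365  [FE · BA = 232 ∩ FD · BE = 115536/365]
   → F = (-5812/365, 1559/365)

A = (1123/365, 2289/365)
C = (-1081/365, 2057/365)
F = (-5812/365, 1559/365)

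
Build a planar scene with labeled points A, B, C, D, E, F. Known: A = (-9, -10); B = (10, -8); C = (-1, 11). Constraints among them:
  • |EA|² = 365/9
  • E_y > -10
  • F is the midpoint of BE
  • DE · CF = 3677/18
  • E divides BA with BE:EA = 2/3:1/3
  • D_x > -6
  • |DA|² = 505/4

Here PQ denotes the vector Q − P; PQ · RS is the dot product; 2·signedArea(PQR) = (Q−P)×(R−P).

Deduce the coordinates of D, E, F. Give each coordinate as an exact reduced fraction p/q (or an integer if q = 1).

1. E_x = -8/3  [E divides BA with BE:EA = 2/3:1/3]
2. E_y = -28/3  [E divides BA with BE:EA = 2/3:1/3]
   → E = (-8/3, -28/3)
3. F_x = 11/3  [F is the midpoint of BE]
4. F_y = -26/3  [F is the midpoint of BE]
   → F = (11/3, -26/3)
5. D_x = -5  [line -14/3·x + 59/3·y + -199/6 = 0 ∩ |DA|² = 505/4]
6. D_y = 1/2  [line -14/3·x + 59/3·y + -199/6 = 0 ∩ |DA|² = 505/4]
   → D = (-5, 1/2)

D = (-5, 1/2)
E = (-8/3, -28/3)
F = (11/3, -26/3)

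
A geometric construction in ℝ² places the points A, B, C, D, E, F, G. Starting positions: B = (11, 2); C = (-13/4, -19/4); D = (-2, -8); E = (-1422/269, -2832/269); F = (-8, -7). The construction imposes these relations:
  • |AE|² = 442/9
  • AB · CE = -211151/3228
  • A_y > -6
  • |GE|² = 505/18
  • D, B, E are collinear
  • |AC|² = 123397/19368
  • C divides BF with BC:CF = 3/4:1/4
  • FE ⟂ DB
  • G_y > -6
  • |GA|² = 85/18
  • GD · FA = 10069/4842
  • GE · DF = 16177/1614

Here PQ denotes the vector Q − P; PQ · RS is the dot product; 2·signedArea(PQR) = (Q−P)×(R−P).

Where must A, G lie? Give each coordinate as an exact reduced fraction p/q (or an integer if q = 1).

A = (-205/269, -4177/807)
G = (-17/6, -35/6)

1. G_x = -17/6  [line 6·x + -1·y + 67/6 = 0 ∩ |GE|² = 505/18]
2. G_y = -35/6  [line 6·x + -1·y + 67/6 = 0 ∩ |GE|² = 505/18]
   → G = (-17/6, -35/6)
3. A_x = -205/269  [AB · CE = -211151/3228 ∩ GD · FA = 10069/4842]
4. A_y = -4177/807  [AB · CE = -211151/3228 ∩ GD · FA = 10069/4842]
   → A = (-205/269, -4177/807)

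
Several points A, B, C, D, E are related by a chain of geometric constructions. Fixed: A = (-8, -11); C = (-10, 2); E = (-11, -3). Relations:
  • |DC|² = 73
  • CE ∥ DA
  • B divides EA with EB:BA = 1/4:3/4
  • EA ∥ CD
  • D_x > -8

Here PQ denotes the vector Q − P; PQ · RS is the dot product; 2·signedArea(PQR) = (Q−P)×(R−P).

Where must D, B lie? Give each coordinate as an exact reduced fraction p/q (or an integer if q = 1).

B = (-41/4, -5)
D = (-7, -6)

1. D_x = -7  [CE ∥ DA ∩ EA ∥ CD]
2. D_y = -6  [CE ∥ DA ∩ EA ∥ CD]
   → D = (-7, -6)
3. B_x = -41/4  [B divides EA with EB:BA = 1/4:3/4]
4. B_y = -5  [B divides EA with EB:BA = 1/4:3/4]
   → B = (-41/4, -5)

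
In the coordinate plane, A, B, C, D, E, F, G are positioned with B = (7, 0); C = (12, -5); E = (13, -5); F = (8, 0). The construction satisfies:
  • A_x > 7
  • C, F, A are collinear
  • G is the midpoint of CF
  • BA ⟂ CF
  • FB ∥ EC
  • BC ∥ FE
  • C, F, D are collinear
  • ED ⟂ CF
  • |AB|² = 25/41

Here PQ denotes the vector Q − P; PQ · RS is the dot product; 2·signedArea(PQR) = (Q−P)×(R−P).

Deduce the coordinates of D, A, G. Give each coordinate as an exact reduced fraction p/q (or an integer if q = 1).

1. D_x = 508/41  [C, F, D are collinear ∩ ED ⟂ CF]
2. D_y = -225/41  [C, F, D are collinear ∩ ED ⟂ CF]
   → D = (508/41, -225/41)
3. A_x = 312/41  [C, F, A are collinear ∩ BA ⟂ CF]
4. A_y = 20/41  [C, F, A are collinear ∩ BA ⟂ CF]
   → A = (312/41, 20/41)
5. G_x = 10  [G is the midpoint of CF]
6. G_y = -5/2  [G is the midpoint of CF]
   → G = (10, -5/2)

A = (312/41, 20/41)
D = (508/41, -225/41)
G = (10, -5/2)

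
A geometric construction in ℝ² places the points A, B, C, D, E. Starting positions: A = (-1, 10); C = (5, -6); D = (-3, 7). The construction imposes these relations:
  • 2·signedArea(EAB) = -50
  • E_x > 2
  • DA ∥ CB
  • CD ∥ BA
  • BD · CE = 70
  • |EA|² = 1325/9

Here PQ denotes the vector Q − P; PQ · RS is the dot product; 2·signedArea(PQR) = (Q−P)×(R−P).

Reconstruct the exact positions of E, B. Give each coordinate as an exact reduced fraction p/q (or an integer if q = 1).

B = (7, -3)
E = (7/3, -5/3)

1. B_x = 7  [CD ∥ BA ∩ DA ∥ CB]
2. B_y = -3  [CD ∥ BA ∩ DA ∥ CB]
   → B = (7, -3)
3. E_x = 7/3  [2·signedArea(EAB) = -50 ∩ BD · CE = 70]
4. E_y = -5/3  [2·signedArea(EAB) = -50 ∩ BD · CE = 70]
   → E = (7/3, -5/3)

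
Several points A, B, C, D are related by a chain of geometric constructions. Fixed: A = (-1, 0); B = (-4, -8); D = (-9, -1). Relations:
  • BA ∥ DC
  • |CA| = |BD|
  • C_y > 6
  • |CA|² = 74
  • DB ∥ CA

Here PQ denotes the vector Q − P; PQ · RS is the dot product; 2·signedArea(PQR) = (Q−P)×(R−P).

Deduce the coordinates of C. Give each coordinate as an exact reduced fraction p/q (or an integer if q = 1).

1. C_x = -6  [DB ∥ CA ∩ BA ∥ DC]
2. C_y = 7  [DB ∥ CA ∩ BA ∥ DC]
   → C = (-6, 7)

C = (-6, 7)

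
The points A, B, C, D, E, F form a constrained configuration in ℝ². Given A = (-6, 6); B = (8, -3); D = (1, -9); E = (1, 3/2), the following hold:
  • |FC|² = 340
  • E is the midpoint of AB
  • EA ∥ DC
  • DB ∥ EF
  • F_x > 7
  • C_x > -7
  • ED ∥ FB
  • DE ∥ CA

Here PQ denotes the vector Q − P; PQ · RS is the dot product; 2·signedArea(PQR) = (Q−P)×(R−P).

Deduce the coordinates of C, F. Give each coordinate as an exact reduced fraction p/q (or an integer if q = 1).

1. C_x = -6  [DE ∥ CA ∩ EA ∥ DC]
2. C_y = -9/2  [DE ∥ CA ∩ EA ∥ DC]
   → C = (-6, -9/2)
3. F_x = 8  [ED ∥ FB ∩ DB ∥ EF]
4. F_y = 15/2  [ED ∥ FB ∩ DB ∥ EF]
   → F = (8, 15/2)

C = (-6, -9/2)
F = (8, 15/2)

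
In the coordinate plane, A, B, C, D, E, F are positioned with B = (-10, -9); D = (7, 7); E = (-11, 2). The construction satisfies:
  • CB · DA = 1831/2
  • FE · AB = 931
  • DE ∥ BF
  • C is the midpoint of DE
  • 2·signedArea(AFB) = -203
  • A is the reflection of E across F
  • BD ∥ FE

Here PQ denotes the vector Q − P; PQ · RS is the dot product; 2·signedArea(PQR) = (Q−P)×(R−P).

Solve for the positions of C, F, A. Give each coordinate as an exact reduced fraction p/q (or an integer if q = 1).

A = (-45, -30)
C = (-2, 9/2)
F = (-28, -14)

1. C_x = -2  [C is the midpoint of DE]
2. C_y = 9/2  [C is the midpoint of DE]
   → C = (-2, 9/2)
3. F_x = -28  [BD ∥ FE ∩ DE ∥ BF]
4. F_y = -14  [BD ∥ FE ∩ DE ∥ BF]
   → F = (-28, -14)
5. A_x = -45  [A is the reflection of E across F]
6. A_y = -30  [A is the reflection of E across F]
   → A = (-45, -30)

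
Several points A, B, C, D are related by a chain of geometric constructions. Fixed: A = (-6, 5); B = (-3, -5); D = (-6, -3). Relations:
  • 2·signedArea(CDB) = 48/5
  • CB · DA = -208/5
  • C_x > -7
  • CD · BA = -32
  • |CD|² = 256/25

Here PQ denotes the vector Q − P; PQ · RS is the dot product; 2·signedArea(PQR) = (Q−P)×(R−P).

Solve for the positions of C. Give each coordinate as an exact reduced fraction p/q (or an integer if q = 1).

C = (-6, 1/5)

1. C_x = -6  [CB · DA = -208/5 ∩ CD · BA = -32]
2. C_y = 1/5  [CB · DA = -208/5 ∩ CD · BA = -32]
   → C = (-6, 1/5)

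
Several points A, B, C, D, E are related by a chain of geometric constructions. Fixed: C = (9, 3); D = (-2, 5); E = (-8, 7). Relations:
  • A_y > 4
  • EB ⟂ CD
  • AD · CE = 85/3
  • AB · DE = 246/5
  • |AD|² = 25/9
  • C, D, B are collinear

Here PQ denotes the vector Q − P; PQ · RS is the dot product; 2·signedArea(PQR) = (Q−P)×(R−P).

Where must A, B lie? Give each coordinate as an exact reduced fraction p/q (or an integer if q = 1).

1. B_x = -204/25  [C, D, B are collinear ∩ EB ⟂ CD]
2. B_y = 153/25  [C, D, B are collinear ∩ EB ⟂ CD]
   → B = (-204/25, 153/25)
3. A_x = -1/3  [AB · DE = 246/5 ∩ AD · CE = 85/3]
4. A_y = 5  [AB · DE = 246/5 ∩ AD · CE = 85/3]
   → A = (-1/3, 5)

A = (-1/3, 5)
B = (-204/25, 153/25)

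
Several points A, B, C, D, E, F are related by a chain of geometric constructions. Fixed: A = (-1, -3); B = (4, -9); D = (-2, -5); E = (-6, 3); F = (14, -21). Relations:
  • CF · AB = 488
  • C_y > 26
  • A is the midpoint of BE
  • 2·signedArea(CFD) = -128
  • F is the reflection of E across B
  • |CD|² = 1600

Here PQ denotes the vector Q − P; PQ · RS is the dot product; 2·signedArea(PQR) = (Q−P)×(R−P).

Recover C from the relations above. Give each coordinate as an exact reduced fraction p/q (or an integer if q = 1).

C = (-26, 27)

1. C_x = -26  [2·signedArea(CFD) = -128 ∩ CF · AB = 488]
2. C_y = 27  [2·signedArea(CFD) = -128 ∩ CF · AB = 488]
   → C = (-26, 27)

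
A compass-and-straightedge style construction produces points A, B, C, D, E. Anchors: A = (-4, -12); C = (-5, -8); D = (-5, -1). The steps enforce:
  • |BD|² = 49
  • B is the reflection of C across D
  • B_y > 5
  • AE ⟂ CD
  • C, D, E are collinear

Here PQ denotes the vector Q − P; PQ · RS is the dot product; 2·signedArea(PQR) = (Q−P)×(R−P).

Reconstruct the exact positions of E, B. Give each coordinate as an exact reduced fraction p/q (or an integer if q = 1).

B = (-5, 6)
E = (-5, -12)

1. E_x = -5  [C, D, E are collinear ∩ AE ⟂ CD]
2. E_y = -12  [C, D, E are collinear ∩ AE ⟂ CD]
   → E = (-5, -12)
3. B_x = -5  [B is the reflection of C across D]
4. B_y = 6  [B is the reflection of C across D]
   → B = (-5, 6)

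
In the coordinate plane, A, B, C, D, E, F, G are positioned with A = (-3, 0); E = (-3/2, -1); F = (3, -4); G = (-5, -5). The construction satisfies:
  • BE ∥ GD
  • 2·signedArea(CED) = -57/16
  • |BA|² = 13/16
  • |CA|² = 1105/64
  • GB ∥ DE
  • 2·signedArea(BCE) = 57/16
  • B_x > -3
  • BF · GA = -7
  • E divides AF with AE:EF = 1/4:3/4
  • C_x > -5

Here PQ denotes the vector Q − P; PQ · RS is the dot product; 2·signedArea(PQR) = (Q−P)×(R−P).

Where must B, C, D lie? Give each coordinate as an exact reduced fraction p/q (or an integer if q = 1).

1. B_x = -9/4  [line -2·x + -5·y + -7 = 0 ∩ |BA|² = 13/16]
2. B_y = -1/2  [line -2·x + -5·y + -7 = 0 ∩ |BA|² = 13/16]
   → B = (-9/4, -1/2)
3. C_x = -33/8  [line -1/2·x + -3/4·y + -81/16 = 0 ∩ |CA|² = 1105/64]
4. C_y = -4  [line -1/2·x + -3/4·y + -81/16 = 0 ∩ |CA|² = 1105/64]
   → C = (-33/8, -4)
5. D_x = -17/4  [2·signedArea(CED) = -57/16 ∩ GB ∥ DE]
6. D_y = -11/2  [2·signedArea(CED) = -57/16 ∩ GB ∥ DE]
   → D = (-17/4, -11/2)

B = (-9/4, -1/2)
C = (-33/8, -4)
D = (-17/4, -11/2)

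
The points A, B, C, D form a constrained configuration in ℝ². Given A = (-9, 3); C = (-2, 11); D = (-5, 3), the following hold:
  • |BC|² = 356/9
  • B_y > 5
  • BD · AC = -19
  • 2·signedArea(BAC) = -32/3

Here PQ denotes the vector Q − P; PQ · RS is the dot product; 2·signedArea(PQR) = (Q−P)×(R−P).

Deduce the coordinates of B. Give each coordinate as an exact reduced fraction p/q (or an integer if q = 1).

1. B_x = -16/3  [2·signedArea(BAC) = -32/3 ∩ BD · AC = -19]
2. B_y = 17/3  [2·signedArea(BAC) = -32/3 ∩ BD · AC = -19]
   → B = (-16/3, 17/3)

B = (-16/3, 17/3)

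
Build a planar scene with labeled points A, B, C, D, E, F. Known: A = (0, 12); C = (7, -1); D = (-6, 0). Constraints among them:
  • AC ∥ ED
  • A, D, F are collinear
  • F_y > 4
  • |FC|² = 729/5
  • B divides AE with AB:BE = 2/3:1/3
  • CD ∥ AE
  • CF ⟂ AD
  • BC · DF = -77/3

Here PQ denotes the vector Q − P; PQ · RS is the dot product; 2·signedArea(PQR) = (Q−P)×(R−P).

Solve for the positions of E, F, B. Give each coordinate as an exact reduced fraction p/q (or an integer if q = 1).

1. E_x = -13  [AC ∥ ED ∩ CD ∥ AE]
2. E_y = 13  [AC ∥ ED ∩ CD ∥ AE]
   → E = (-13, 13)
3. F_x = -19/5  [A, D, F are collinear ∩ CF ⟂ AD]
4. F_y = 22/5  [A, D, F are collinear ∩ CF ⟂ AD]
   → F = (-19/5, 22/5)
5. B_x = -26/3  [B divides AE with AB:BE = 2/3:1/3]
6. B_y = 38/3  [B divides AE with AB:BE = 2/3:1/3]
   → B = (-26/3, 38/3)

B = (-26/3, 38/3)
E = (-13, 13)
F = (-19/5, 22/5)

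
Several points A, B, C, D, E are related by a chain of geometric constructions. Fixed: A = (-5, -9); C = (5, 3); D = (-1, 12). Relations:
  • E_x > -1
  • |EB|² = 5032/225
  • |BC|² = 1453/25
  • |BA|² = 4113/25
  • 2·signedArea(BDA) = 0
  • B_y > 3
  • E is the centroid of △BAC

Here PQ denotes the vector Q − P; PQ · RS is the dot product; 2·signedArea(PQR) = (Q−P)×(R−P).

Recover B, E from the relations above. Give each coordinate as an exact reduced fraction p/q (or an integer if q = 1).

1. B_x = -13/5  [line 21·x + -4·y + 69 = 0 ∩ |BA|² = 4113/25]
2. B_y = 18/5  [line 21·x + -4·y + 69 = 0 ∩ |BA|² = 4113/25]
   → B = (-13/5, 18/5)
3. E_x = -13/15  [E is the centroid of △BAC]
4. E_y = -4/5  [E is the centroid of △BAC]
   → E = (-13/15, -4/5)

B = (-13/5, 18/5)
E = (-13/15, -4/5)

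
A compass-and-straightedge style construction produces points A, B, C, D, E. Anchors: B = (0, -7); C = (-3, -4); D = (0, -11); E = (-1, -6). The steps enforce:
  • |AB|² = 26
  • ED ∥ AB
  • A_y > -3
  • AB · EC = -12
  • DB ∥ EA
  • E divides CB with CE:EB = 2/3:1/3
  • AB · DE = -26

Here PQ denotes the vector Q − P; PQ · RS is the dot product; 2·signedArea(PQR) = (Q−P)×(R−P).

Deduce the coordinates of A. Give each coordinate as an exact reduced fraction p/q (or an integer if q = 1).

A = (-1, -2)

1. A_x = -1  [ED ∥ AB ∩ DB ∥ EA]
2. A_y = -2  [ED ∥ AB ∩ DB ∥ EA]
   → A = (-1, -2)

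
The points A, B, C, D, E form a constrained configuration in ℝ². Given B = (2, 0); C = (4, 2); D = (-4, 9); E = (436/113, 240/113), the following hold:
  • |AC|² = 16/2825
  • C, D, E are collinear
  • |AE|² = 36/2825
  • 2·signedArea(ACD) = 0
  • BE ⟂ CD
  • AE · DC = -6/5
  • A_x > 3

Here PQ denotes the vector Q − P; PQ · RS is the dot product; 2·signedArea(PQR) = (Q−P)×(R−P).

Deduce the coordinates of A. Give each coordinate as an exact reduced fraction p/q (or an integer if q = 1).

A = (2228/565, 1158/565)

1. A_x = 2228/565  [2·signedArea(ACD) = 0 ∩ AE · DC = -6/5]
2. A_y = 1158/565  [2·signedArea(ACD) = 0 ∩ AE · DC = -6/5]
   → A = (2228/565, 1158/565)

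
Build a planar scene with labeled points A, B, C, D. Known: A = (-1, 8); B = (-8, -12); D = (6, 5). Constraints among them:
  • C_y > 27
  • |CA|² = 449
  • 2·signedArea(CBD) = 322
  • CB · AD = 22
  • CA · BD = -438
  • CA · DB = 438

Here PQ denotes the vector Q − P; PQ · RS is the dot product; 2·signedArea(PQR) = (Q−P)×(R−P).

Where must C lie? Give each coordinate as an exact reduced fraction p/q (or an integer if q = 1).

C = (6, 28)

1. C_x = 6  [2·signedArea(CBD) = 322 ∩ CB · AD = 22]
2. C_y = 28  [2·signedArea(CBD) = 322 ∩ CB · AD = 22]
   → C = (6, 28)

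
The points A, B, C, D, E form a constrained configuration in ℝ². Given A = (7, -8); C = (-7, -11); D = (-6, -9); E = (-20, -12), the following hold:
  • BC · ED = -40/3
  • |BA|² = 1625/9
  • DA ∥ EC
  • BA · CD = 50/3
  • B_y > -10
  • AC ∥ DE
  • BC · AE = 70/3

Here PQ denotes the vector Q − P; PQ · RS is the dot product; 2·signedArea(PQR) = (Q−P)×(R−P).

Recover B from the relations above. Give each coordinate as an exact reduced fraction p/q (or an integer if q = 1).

B = (-19/3, -29/3)

1. B_x = -19/3  [BC · AE = 70/3 ∩ BA · CD = 50/3]
2. B_y = -29/3  [BC · AE = 70/3 ∩ BA · CD = 50/3]
   → B = (-19/3, -29/3)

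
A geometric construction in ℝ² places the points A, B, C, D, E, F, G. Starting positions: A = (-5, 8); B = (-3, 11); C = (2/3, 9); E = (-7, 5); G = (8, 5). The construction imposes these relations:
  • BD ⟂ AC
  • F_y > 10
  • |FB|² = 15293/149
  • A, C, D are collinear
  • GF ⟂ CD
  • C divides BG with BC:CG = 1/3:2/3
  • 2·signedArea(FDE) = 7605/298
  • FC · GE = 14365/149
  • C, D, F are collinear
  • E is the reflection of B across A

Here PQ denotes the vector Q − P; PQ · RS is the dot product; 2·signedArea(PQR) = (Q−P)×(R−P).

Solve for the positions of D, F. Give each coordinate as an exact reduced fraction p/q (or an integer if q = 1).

D = (-759/298, 2513/298)
F = (1057/149, 1510/149)

1. D_x = -759/298  [A, C, D are collinear ∩ BD ⟂ AC]
2. D_y = 2513/298  [A, C, D are collinear ∩ BD ⟂ AC]
   → D = (-759/298, 2513/298)
3. F_x = 1057/149  [C, D, F are collinear ∩ GF ⟂ CD]
4. F_y = 1510/149  [C, D, F are collinear ∩ GF ⟂ CD]
   → F = (1057/149, 1510/149)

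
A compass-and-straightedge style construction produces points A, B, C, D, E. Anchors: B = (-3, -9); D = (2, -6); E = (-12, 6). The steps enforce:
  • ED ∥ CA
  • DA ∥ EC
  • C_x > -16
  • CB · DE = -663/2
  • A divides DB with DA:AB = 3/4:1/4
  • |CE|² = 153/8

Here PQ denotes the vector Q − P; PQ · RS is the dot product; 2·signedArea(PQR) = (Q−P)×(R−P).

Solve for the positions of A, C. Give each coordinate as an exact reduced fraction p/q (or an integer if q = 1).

1. A_x = -7/4  [A divides DB with DA:AB = 3/4:1/4]
2. A_y = -33/4  [A divides DB with DA:AB = 3/4:1/4]
   → A = (-7/4, -33/4)
3. C_x = -63/4  [ED ∥ CA ∩ DA ∥ EC]
4. C_y = 15/4  [ED ∥ CA ∩ DA ∥ EC]
   → C = (-63/4, 15/4)

A = (-7/4, -33/4)
C = (-63/4, 15/4)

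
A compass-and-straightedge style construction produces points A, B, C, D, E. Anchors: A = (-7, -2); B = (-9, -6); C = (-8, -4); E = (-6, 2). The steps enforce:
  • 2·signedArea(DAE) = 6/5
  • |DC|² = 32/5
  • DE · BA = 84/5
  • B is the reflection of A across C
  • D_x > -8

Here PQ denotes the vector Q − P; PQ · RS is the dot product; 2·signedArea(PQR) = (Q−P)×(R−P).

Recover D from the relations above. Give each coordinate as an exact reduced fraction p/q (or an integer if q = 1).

1. D_x = -36/5  [2·signedArea(DAE) = 6/5 ∩ DE · BA = 84/5]
2. D_y = -8/5  [2·signedArea(DAE) = 6/5 ∩ DE · BA = 84/5]
   → D = (-36/5, -8/5)

D = (-36/5, -8/5)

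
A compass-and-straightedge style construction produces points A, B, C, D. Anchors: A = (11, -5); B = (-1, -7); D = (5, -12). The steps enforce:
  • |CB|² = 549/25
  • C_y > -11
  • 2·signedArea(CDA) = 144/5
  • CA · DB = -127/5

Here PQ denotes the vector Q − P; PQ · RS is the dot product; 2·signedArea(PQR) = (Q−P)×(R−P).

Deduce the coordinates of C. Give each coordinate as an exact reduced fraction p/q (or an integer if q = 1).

1. C_x = 13/5  [2·signedArea(CDA) = 144/5 ∩ CA · DB = -127/5]
2. C_y = -10  [2·signedArea(CDA) = 144/5 ∩ CA · DB = -127/5]
   → C = (13/5, -10)

C = (13/5, -10)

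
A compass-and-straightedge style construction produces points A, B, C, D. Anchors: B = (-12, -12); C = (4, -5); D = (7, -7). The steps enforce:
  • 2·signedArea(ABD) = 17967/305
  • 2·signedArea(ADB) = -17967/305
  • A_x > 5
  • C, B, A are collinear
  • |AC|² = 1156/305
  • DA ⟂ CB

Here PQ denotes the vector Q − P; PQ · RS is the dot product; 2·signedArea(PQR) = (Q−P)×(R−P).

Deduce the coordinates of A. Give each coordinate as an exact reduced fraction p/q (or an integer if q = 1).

1. A_x = 1764/305  [C, B, A are collinear ∩ DA ⟂ CB]
2. A_y = -1287/305  [C, B, A are collinear ∩ DA ⟂ CB]
   → A = (1764/305, -1287/305)

A = (1764/305, -1287/305)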